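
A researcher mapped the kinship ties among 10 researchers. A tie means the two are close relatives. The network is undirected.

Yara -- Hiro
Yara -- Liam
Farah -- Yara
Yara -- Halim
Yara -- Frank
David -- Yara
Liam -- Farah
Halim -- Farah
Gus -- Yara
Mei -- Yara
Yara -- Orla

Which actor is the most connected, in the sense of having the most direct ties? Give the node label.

Degrees — David:1, Farah:3, Frank:1, Gus:1, Halim:2, Hiro:1, Liam:2, Mei:1, Orla:1, Yara:9.
The maximum is 9, attained only by Yara.

Yara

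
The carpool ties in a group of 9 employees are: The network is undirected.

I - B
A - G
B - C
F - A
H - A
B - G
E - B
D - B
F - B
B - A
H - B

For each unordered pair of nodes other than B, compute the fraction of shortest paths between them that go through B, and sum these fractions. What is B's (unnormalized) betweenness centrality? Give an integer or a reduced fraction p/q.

Pairs whose geodesics pass through B — H–I: 1; H–F: 1/2; H–D: 1; H–E: 1; H–C: 1; H–G: 1/2; A–I: 1; A–D: 1; A–E: 1; A–C: 1; I–F: 1; I–D: 1; I–E: 1; I–C: 1 … (+11 more pairs).
All other pairs contribute 0.
Summing the contributions gives betweenness(B) = 47/2.

47/2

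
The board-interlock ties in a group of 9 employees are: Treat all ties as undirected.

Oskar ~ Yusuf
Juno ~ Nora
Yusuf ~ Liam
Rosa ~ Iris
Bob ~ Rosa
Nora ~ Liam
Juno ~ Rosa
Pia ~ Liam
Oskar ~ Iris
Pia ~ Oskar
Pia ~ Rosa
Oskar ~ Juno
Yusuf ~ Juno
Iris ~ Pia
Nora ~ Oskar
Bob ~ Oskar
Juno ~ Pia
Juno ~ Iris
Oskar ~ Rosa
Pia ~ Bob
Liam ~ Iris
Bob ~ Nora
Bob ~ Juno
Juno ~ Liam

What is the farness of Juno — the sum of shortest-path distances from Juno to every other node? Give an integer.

Distances from Juno: Bob:1, Iris:1, Liam:1, Nora:1, Oskar:1, Pia:1, Rosa:1, Yusuf:1.
Sum = 1 + 1 + 1 + 1 + 1 + 1 + 1 + 1 = 8.

8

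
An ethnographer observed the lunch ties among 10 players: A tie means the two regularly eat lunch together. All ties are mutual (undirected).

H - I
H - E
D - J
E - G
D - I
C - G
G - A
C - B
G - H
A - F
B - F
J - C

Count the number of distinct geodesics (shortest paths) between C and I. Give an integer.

2

The shortest distance is 3. The length-3 paths are: C–G–H–I; C–J–D–I.
That gives 2 distinct shortest paths.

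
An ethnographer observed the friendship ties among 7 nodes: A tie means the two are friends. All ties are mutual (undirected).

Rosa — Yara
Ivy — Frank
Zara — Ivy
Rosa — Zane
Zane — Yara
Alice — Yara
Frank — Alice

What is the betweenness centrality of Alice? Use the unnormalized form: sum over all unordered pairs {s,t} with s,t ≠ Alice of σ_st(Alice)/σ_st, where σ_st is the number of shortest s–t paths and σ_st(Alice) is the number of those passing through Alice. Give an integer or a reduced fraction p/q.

9

Pairs whose geodesics pass through Alice — Ivy–Yara: 1; Ivy–Rosa: 1; Ivy–Zane: 1; Zara–Yara: 1; Zara–Rosa: 1; Zara–Zane: 1; Frank–Yara: 1; Frank–Rosa: 1; Frank–Zane: 1.
All other pairs contribute 0.
Summing the contributions gives betweenness(Alice) = 9.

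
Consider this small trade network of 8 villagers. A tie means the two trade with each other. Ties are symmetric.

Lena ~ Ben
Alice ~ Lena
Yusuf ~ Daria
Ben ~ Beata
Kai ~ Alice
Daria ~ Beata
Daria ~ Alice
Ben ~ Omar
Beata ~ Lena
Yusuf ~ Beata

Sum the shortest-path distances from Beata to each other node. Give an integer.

Distances from Beata: Alice:2, Ben:1, Daria:1, Kai:3, Lena:1, Omar:2, Yusuf:1.
Sum = 2 + 1 + 1 + 3 + 1 + 2 + 1 = 11.

11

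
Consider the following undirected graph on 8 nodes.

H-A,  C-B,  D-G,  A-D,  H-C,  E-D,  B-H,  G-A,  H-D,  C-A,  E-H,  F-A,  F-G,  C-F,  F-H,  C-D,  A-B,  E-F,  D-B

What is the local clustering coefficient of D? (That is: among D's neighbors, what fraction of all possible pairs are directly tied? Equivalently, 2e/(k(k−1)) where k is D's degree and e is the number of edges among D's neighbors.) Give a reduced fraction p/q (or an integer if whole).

8/15

D's neighbors: A, B, C, E, G, and H (k = 6).
Possible neighbor pairs: C(6,2) = 15. Edges among them: A–B, A–C, A–G, A–H, B–C, B–H, C–H, E–H → e = 8.
Clustering(D) = 8/15.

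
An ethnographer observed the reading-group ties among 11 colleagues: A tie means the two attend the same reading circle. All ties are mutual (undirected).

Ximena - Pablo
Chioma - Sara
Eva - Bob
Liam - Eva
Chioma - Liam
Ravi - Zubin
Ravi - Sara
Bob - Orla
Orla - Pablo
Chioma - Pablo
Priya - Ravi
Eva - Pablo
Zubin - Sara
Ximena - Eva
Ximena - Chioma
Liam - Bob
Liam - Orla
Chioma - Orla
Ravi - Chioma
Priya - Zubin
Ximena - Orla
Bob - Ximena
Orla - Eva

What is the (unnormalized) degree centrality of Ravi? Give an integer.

Ravi is directly tied to Chioma, Priya, Sara, and Zubin. That is 4 neighbors, so the degree of Ravi is 4.

4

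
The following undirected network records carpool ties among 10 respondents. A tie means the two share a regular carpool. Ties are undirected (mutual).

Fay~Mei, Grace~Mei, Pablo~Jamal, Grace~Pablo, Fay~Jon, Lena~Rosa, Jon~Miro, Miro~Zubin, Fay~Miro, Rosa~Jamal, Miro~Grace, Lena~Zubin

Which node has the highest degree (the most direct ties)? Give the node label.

Miro

Degrees — Fay:3, Grace:3, Jamal:2, Jon:2, Lena:2, Mei:2, Miro:4, Pablo:2, Rosa:2, Zubin:2.
The maximum is 4, attained only by Miro.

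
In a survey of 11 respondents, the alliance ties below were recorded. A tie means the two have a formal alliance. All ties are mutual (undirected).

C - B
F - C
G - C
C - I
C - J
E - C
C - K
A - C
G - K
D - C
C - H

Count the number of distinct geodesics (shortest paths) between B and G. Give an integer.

The shortest distance is 2, and the only length-2 path is B–C–G. So there is exactly 1 shortest path.

1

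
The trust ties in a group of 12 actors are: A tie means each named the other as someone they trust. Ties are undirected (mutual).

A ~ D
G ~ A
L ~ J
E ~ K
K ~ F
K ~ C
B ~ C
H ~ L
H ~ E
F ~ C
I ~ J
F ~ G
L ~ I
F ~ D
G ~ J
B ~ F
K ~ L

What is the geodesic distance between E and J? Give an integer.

One shortest route is E – K – L – J, which uses 3 edges, and at distance 2 from E we only reach {C, F, L}, which does not include J. So d(E,J) = 3.

3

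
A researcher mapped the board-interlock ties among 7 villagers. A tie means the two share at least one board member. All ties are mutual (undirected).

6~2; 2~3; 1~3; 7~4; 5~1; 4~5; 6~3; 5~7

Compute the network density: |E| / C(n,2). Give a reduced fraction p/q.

There are 8 edges and 7 nodes, so the maximum possible is C(7,2) = 21.
Density = 8/21.

8/21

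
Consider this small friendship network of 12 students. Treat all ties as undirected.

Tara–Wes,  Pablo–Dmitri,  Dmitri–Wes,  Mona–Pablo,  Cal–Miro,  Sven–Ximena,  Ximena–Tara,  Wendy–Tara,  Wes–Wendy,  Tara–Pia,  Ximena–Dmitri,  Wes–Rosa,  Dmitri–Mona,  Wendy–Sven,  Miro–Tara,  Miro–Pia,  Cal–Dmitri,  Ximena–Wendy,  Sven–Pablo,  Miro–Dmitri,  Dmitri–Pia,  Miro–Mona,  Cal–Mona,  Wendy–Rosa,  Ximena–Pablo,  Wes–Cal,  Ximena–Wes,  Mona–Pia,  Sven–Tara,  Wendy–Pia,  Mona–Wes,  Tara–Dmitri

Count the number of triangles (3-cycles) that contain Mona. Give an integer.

8

Mona's neighbors: Cal, Dmitri, Miro, Pablo, Pia, and Wes.
Neighbor pairs that are themselves tied: Mona–Cal–Dmitri; Mona–Cal–Miro; Mona–Cal–Wes; Mona–Dmitri–Miro; Mona–Dmitri–Pablo; Mona–Dmitri–Pia; Mona–Dmitri–Wes; Mona–Miro–Pia. Each forms one triangle with Mona, for 8 in total.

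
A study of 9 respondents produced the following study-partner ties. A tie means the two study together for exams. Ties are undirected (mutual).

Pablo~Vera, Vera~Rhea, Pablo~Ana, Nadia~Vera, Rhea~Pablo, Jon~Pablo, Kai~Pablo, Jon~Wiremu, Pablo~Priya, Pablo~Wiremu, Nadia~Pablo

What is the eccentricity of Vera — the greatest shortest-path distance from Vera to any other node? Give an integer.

2

Distances from Vera: Ana:2, Jon:2, Kai:2, Nadia:1, Pablo:1, Priya:2, Rhea:1, Wiremu:2.
The largest is 2 (to Priya, Ana, Jon, Kai, and Wiremu), so the eccentricity of Vera is 2.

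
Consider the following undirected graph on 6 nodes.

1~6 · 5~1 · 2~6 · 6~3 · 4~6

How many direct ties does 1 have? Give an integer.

2

1 is directly tied to 5 and 6. That is 2 neighbors, so the degree of 1 is 2.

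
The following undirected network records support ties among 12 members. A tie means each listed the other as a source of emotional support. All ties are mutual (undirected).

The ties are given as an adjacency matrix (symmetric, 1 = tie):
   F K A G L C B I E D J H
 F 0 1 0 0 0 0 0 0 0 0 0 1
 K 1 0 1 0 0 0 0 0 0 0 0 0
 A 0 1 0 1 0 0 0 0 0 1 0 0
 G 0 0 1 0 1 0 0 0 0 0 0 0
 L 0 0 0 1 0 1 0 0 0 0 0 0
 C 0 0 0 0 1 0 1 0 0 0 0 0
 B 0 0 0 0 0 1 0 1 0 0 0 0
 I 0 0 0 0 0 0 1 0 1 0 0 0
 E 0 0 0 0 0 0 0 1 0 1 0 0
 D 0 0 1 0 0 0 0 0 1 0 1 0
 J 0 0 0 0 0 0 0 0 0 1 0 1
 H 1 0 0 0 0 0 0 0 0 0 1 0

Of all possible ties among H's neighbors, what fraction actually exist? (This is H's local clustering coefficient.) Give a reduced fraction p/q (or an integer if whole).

0

H's neighbors: F and J (k = 2).
Possible neighbor pairs: C(2,2) = 1. Edges among them: none → e = 0.
Clustering(H) = 0/1.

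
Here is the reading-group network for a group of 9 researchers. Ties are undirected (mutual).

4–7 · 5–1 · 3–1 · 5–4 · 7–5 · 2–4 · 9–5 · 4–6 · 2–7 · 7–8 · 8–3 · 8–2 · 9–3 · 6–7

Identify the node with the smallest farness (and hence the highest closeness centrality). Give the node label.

Farness (sum of distances to all others) for each node — 1:16, 2:15, 3:15, 4:13, 5:12, 6:17, 7:11, 8:13, 9:16.
The smallest farness is 11, for 7, so 7 has the highest closeness.

7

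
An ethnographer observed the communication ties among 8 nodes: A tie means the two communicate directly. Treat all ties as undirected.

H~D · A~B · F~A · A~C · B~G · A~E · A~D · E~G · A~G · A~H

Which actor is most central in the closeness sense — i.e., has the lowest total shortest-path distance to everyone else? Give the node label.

A

Farness (sum of distances to all others) for each node — A:7, B:12, C:13, D:12, E:12, F:13, G:11, H:12.
The smallest farness is 7, for A, so A has the highest closeness.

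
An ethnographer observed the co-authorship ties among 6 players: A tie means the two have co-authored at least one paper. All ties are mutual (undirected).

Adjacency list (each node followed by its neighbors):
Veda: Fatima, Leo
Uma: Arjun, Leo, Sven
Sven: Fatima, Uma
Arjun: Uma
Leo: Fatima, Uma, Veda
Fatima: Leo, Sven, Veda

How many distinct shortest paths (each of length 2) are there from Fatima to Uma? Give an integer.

The shortest distance is 2. The length-2 paths are: Fatima–Leo–Uma; Fatima–Sven–Uma.
That gives 2 distinct shortest paths.

2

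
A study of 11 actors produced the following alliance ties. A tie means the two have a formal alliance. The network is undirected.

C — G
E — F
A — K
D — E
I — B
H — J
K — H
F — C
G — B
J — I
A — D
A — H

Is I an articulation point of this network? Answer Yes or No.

Even without I, every remaining node can still reach every other (the residual graph is connected), so I is not a cut vertex.

No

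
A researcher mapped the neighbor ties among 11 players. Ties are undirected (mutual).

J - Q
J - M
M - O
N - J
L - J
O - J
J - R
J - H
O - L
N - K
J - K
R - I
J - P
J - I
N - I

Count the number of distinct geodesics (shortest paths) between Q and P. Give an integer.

The shortest distance is 2, and the only length-2 path is Q–J–P. So there is exactly 1 shortest path.

1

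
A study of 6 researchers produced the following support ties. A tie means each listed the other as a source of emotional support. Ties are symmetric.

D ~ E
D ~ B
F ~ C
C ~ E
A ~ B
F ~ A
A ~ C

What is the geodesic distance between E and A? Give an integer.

2

One shortest route is E – C – A, which uses 2 edges, and E and A are not directly tied, so nothing shorter exists. So d(E,A) = 2.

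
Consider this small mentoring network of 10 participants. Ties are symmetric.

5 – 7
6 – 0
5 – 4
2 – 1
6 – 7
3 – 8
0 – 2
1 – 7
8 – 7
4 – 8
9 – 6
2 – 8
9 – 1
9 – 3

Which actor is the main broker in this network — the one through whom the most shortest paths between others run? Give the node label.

Unnormalized betweenness of each node: 0:1, 1:17/6, 2:13/3, 3:2, 4:4/3, 5:4/3, 6:9/2, 7:28/3, 8:31/3, 9:3.
8 has the largest value, 31/3, making it the main broker — the node through which the most shortest paths run.

8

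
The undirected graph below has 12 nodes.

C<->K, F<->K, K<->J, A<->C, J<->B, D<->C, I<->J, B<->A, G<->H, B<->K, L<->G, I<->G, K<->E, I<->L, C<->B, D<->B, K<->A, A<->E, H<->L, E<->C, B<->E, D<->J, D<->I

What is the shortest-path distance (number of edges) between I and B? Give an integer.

2

One shortest route is I – J – B, which uses 2 edges, and I and B are not directly tied, so nothing shorter exists. So d(I,B) = 2.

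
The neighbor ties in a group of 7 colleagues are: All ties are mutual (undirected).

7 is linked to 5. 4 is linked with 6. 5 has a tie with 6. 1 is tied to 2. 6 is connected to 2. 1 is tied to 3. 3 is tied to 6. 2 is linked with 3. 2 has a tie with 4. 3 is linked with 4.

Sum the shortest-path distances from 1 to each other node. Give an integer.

13

Distances from 1: 2:1, 3:1, 4:2, 5:3, 6:2, 7:4.
Sum = 1 + 1 + 2 + 3 + 2 + 4 = 13.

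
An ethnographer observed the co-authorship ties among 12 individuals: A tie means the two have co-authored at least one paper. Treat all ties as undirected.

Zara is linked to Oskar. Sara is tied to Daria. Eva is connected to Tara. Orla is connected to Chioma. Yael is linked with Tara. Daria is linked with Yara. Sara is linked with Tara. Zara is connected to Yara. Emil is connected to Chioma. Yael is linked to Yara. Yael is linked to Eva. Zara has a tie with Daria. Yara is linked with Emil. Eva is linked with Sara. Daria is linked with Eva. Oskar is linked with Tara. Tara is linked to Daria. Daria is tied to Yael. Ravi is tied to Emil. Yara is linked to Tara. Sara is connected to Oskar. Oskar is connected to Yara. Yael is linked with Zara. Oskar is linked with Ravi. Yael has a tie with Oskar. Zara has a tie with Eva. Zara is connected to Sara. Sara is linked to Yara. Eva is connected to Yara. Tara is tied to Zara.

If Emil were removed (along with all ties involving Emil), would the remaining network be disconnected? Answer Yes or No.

Yes

Removing Emil leaves {Daria, Eva, Oskar, Ravi, Sara, Tara, Yael, Yara, and Zara} with no path to {Chioma and Orla}, so the network splits into 2 components. Emil is a cut vertex.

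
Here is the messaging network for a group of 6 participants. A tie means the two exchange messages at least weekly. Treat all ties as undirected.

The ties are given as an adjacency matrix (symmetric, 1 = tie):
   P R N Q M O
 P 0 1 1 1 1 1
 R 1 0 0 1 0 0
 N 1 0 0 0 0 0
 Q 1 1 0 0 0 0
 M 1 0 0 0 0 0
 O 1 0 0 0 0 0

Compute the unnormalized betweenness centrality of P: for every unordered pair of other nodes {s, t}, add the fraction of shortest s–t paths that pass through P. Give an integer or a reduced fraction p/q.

9

Pairs whose geodesics pass through P — R–N: 1; R–M: 1; R–O: 1; N–Q: 1; N–M: 1; N–O: 1; Q–M: 1; Q–O: 1; M–O: 1.
All other pairs contribute 0.
Summing the contributions gives betweenness(P) = 9.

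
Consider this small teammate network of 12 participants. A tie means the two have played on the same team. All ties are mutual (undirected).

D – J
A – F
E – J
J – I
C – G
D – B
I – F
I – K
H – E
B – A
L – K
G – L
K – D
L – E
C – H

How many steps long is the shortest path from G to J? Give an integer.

3

One shortest route is G – L – E – J, which uses 3 edges, and at distance 2 from G we only reach {E, H, K}, which does not include J. So d(G,J) = 3.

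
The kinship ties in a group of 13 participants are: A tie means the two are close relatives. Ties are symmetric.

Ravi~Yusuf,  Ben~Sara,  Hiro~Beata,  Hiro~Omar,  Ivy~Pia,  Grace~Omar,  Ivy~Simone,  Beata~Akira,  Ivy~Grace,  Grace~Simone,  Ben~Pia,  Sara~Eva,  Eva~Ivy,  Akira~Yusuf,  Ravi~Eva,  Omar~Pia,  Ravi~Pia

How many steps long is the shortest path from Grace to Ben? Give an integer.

One shortest route is Grace – Ivy – Pia – Ben, which uses 3 edges, and at distance 2 from Grace we only reach {Eva, Hiro, Pia}, which does not include Ben. So d(Grace,Ben) = 3.

3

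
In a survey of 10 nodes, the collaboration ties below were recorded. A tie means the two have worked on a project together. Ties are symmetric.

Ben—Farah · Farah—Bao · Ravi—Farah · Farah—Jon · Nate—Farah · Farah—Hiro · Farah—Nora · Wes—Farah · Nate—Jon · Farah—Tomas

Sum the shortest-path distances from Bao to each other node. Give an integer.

17

Distances from Bao: Ben:2, Farah:1, Hiro:2, Jon:2, Nate:2, Nora:2, Ravi:2, Tomas:2, Wes:2.
Sum = 2 + 1 + 2 + 2 + 2 + 2 + 2 + 2 + 2 = 17.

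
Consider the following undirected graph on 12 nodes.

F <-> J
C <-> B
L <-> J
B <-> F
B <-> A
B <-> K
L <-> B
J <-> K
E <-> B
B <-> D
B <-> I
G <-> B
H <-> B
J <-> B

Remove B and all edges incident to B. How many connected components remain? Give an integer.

Without B, the remaining ties split the others into: {I}; {F, J, K, L}; {E}; {A}; {H}; {G}; {C}; {D}.
That's 8 separate components.

8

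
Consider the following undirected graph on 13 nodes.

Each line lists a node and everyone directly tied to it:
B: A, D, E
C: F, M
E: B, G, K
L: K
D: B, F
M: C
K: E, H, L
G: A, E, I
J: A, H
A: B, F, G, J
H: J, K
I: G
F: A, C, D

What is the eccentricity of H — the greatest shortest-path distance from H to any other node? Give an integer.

5

Distances from H: A:2, B:3, C:4, D:4, E:2, F:3, G:3, I:4, J:1, K:1, L:2, M:5.
The largest is 5 (to M), so the eccentricity of H is 5.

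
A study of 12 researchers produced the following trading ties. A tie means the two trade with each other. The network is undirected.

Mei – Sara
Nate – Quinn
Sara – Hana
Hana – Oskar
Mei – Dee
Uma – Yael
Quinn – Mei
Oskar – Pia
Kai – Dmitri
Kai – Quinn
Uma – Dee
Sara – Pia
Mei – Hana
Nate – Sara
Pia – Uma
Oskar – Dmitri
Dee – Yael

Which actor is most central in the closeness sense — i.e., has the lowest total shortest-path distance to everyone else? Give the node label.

Farness (sum of distances to all others) for each node — Dee:24, Dmitri:28, Hana:22, Kai:28, Mei:19, Nate:26, Oskar:23, Pia:21, Quinn:23, Sara:21, Uma:25, Yael:30.
The smallest farness is 19, for Mei, so Mei has the highest closeness.

Mei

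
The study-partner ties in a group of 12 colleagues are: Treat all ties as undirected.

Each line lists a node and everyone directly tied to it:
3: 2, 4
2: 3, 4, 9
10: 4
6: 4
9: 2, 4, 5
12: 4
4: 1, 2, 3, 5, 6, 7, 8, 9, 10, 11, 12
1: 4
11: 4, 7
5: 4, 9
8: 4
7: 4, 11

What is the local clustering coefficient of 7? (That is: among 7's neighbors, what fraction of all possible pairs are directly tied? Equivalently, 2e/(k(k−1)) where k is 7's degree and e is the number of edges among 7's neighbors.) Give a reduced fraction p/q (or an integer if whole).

1

7's neighbors: 4 and 11 (k = 2).
Possible neighbor pairs: C(2,2) = 1. Edges among them: 4–11 → e = 1.
Clustering(7) = 1/1.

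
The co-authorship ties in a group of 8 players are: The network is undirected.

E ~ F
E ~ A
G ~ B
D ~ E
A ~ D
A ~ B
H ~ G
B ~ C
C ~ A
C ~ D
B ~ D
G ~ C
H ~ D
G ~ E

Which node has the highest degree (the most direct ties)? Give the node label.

Degrees — A:4, B:4, C:4, D:5, E:4, F:1, G:4, H:2.
The maximum is 5, attained only by D.

D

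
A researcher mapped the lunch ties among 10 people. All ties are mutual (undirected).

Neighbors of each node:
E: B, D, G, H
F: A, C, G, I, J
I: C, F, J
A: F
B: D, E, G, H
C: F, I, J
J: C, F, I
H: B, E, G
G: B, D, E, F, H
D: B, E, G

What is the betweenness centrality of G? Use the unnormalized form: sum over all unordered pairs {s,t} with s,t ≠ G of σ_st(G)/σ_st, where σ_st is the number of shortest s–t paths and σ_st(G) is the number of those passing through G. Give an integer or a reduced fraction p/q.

61/3

Pairs whose geodesics pass through G — J–B: 1; J–E: 1; J–D: 1; J–H: 1; I–B: 1; I–E: 1; I–D: 1; I–H: 1; F–B: 1; F–E: 1; F–D: 1; F–H: 1; C–B: 1; C–E: 1 … (+7 more pairs).
All other pairs contribute 0.
Summing the contributions gives betweenness(G) = 61/3.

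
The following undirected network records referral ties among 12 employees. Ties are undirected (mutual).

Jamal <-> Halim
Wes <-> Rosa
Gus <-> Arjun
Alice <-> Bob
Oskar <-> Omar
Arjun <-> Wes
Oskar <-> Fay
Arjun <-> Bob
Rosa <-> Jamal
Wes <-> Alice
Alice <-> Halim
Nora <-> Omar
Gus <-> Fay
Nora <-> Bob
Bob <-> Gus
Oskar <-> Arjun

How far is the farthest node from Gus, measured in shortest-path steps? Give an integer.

Distances from Gus: Alice:2, Arjun:1, Bob:1, Fay:1, Halim:3, Jamal:4, Nora:2, Omar:3, Oskar:2, Rosa:3, Wes:2.
The largest is 4 (to Jamal), so the eccentricity of Gus is 4.

4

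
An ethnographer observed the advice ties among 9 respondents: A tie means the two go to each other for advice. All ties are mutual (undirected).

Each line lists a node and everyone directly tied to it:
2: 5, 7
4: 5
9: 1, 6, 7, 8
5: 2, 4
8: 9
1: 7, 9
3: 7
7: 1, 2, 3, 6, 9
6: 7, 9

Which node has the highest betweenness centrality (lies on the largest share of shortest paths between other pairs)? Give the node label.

7

Unnormalized betweenness of each node: 1:0, 2:12, 3:0, 4:0, 5:7, 6:0, 7:39/2, 8:0, 9:15/2.
7 has the largest value, 39/2, making it the main broker — the node through which the most shortest paths run.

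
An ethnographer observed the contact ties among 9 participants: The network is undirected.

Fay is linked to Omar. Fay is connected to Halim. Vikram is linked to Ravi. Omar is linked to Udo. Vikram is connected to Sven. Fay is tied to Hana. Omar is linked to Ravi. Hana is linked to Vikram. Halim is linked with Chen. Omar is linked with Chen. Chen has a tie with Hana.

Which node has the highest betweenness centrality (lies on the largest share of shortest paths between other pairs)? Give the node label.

Omar

Unnormalized betweenness of each node: Chen:4, Fay:4, Halim:1/3, Hana:19/3, Omar:31/3, Ravi:4, Sven:0, Udo:0, Vikram:8.
Omar has the largest value, 31/3, making it the main broker — the node through which the most shortest paths run.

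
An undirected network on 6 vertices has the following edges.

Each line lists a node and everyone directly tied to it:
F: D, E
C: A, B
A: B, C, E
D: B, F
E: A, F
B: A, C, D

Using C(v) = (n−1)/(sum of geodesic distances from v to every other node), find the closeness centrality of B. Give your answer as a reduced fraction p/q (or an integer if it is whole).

Distances from B: A:1, C:1, D:1, E:2, F:2. Sum = 7.
n = 6, so closeness = 5/7.

5/7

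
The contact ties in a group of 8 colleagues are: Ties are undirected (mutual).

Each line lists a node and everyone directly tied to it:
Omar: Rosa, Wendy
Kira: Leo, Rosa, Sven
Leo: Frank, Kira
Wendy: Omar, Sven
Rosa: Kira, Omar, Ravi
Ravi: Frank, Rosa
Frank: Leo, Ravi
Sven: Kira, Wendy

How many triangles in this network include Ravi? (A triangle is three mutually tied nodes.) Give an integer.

Ravi's neighbors are Frank and Rosa, but none of them are tied to each other, so no triangle contains Ravi.

0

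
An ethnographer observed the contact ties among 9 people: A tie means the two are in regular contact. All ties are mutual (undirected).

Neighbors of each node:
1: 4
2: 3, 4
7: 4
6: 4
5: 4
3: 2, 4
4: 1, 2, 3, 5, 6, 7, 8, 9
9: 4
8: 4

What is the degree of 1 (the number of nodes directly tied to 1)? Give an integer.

1 is directly tied to 4. That is 1 neighbor, so the degree of 1 is 1.

1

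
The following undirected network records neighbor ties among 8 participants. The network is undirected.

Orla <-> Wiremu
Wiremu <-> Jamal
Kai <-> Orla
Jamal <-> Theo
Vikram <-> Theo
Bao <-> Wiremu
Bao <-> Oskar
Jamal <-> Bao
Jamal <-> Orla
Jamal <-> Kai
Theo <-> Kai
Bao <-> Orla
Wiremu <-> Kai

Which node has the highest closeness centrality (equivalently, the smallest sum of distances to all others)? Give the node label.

Farness (sum of distances to all others) for each node — Bao:11, Jamal:9, Kai:11, Orla:11, Oskar:17, Theo:12, Vikram:18, Wiremu:11.
The smallest farness is 9, for Jamal, so Jamal has the highest closeness.

Jamal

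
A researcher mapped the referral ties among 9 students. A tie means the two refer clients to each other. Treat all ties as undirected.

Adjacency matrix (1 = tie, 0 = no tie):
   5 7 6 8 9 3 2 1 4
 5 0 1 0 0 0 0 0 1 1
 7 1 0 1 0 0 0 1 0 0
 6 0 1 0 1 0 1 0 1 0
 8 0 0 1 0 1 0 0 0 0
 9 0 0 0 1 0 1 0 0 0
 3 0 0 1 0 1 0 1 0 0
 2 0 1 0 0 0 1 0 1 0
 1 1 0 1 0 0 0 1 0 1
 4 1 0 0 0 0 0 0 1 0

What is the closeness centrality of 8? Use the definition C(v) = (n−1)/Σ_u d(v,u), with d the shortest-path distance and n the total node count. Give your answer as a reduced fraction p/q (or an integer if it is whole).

Distances from 8: 1:2, 2:3, 3:2, 4:3, 5:3, 6:1, 7:2, 9:1. Sum = 17.
n = 9, so closeness = 8/17.

8/17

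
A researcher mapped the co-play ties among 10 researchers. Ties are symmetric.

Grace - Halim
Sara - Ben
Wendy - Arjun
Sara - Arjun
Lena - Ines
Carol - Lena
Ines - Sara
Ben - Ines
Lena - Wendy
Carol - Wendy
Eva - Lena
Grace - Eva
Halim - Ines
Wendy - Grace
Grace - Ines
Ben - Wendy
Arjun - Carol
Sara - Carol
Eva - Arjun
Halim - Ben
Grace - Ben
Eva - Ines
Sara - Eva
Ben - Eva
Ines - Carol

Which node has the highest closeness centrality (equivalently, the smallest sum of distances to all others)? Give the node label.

Ines

Farness (sum of distances to all others) for each node — Arjun:15, Ben:12, Carol:13, Eva:12, Grace:13, Halim:16, Ines:11, Lena:14, Sara:13, Wendy:13.
The smallest farness is 11, for Ines, so Ines has the highest closeness.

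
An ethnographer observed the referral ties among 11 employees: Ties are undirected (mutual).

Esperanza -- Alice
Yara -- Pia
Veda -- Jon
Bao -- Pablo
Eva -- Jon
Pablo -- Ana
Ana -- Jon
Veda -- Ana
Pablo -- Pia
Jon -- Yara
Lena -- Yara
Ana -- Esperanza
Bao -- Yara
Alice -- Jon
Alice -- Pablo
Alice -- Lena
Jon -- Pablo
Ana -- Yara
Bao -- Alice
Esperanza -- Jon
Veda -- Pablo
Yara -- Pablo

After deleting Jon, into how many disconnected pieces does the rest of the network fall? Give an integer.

Without Jon, the remaining ties split the others into: {Alice, Ana, Bao, Esperanza, Lena, Pablo, Pia, Veda, Yara}; {Eva}.
That's 2 separate components.

2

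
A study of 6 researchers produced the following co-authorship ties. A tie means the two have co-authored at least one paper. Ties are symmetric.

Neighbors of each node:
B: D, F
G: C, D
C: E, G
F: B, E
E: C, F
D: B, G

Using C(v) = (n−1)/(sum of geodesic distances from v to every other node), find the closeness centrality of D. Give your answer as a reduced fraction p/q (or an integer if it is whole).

5/9

Distances from D: B:1, C:2, E:3, F:2, G:1. Sum = 9.
n = 6, so closeness = 5/9.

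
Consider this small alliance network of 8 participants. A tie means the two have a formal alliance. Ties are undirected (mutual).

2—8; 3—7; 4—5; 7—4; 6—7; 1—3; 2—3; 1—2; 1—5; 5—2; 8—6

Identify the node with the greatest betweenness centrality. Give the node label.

2

Unnormalized betweenness of each node: 1:1/2, 2:5, 3:5/2, 4:3/2, 5:5/2, 6:3/2, 7:9/2, 8:2.
2 has the largest value, 5, making it the main broker — the node through which the most shortest paths run.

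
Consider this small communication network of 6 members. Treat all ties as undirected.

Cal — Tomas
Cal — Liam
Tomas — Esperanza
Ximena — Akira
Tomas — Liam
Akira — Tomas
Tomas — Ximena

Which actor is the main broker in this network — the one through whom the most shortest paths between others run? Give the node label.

Unnormalized betweenness of each node: Akira:0, Cal:0, Esperanza:0, Liam:0, Tomas:8, Ximena:0.
Tomas has the largest value, 8, making it the main broker — the node through which the most shortest paths run.

Tomas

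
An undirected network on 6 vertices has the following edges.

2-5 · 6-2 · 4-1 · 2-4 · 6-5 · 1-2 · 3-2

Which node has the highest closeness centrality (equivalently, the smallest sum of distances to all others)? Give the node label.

2

Farness (sum of distances to all others) for each node — 1:8, 2:5, 3:9, 4:8, 5:8, 6:8.
The smallest farness is 5, for 2, so 2 has the highest closeness.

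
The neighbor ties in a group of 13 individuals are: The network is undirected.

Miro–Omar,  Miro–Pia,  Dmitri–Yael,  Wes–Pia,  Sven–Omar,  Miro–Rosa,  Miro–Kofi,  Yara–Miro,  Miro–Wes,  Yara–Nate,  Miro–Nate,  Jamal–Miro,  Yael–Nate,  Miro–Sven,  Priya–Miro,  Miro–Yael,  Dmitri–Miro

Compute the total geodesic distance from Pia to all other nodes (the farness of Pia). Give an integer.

Distances from Pia: Dmitri:2, Jamal:2, Kofi:2, Miro:1, Nate:2, Omar:2, Priya:2, Rosa:2, Sven:2, Wes:1, Yael:2, Yara:2.
Sum = 2 + 2 + 2 + 1 + 2 + 2 + 2 + 2 + 2 + 1 + 2 + 2 = 22.

22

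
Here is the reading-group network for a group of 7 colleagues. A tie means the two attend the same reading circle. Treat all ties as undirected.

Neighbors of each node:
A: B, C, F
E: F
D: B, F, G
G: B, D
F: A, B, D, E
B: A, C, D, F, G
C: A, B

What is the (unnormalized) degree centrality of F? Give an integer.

4

F is directly tied to A, B, D, and E. That is 4 neighbors, so the degree of F is 4.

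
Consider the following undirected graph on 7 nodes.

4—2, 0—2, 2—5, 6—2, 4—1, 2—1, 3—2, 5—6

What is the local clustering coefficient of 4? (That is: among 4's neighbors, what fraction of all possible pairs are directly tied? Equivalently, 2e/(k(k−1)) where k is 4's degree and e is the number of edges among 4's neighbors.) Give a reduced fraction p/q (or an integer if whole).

1

4's neighbors: 1 and 2 (k = 2).
Possible neighbor pairs: C(2,2) = 1. Edges among them: 1–2 → e = 1.
Clustering(4) = 1/1.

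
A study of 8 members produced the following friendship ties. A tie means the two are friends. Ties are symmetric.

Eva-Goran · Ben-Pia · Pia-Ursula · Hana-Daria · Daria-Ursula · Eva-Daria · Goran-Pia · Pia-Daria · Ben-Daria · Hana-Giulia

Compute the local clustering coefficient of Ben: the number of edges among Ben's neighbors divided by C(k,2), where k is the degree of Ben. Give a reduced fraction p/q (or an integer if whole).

1

Ben's neighbors: Daria and Pia (k = 2).
Possible neighbor pairs: C(2,2) = 1. Edges among them: Daria–Pia → e = 1.
Clustering(Ben) = 1/1.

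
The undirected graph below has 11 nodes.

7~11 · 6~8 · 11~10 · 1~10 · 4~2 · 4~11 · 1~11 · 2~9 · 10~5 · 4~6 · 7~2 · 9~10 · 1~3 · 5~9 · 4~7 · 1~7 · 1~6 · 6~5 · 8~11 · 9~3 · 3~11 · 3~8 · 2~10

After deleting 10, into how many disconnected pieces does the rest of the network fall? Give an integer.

10's neighbors (1, 2, 5, 9, and 11) remain reachable from one another through other ties, so the rest of the network stays in one piece.

1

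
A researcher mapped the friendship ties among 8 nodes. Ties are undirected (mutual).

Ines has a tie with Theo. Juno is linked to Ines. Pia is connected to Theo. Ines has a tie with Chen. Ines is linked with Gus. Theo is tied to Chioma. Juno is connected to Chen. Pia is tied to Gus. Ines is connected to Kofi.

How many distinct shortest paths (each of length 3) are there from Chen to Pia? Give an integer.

The shortest distance is 3. The length-3 paths are: Chen–Ines–Theo–Pia; Chen–Ines–Gus–Pia.
That gives 2 distinct shortest paths.

2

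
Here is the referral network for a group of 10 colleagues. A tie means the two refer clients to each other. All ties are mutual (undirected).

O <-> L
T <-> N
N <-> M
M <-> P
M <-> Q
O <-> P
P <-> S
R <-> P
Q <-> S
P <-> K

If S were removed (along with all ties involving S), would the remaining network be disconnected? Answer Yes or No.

Even without S, every remaining node can still reach every other (the residual graph is connected), so S is not a cut vertex.

No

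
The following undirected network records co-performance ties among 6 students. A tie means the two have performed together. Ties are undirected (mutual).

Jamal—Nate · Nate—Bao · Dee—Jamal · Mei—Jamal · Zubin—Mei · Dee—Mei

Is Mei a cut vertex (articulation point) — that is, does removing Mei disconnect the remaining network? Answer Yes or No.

Yes

Removing Mei leaves {Bao, Dee, Jamal, and Nate} with no path to {Zubin}, so the network splits into 2 components. Mei is a cut vertex.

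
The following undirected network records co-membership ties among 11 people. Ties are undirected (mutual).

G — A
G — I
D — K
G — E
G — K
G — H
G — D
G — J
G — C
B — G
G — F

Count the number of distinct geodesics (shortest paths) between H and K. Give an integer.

1

The shortest distance is 2, and the only length-2 path is H–G–K. So there is exactly 1 shortest path.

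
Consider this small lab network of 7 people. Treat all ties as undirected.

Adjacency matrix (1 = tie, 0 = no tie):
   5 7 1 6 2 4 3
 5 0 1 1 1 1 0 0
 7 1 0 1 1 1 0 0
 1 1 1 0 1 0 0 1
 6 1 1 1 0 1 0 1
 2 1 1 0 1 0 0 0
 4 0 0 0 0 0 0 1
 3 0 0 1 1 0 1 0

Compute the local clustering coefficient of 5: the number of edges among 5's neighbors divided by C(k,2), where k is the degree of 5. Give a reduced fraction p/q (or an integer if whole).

5's neighbors: 1, 2, 6, and 7 (k = 4).
Possible neighbor pairs: C(4,2) = 6. Edges among them: 1–6, 1–7, 2–6, 2–7, 6–7 → e = 5.
Clustering(5) = 5/6.

5/6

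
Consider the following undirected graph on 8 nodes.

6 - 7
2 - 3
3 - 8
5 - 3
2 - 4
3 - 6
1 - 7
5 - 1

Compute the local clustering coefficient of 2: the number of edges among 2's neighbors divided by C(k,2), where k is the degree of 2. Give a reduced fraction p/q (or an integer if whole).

2's neighbors: 3 and 4 (k = 2).
Possible neighbor pairs: C(2,2) = 1. Edges among them: none → e = 0.
Clustering(2) = 0/1.

0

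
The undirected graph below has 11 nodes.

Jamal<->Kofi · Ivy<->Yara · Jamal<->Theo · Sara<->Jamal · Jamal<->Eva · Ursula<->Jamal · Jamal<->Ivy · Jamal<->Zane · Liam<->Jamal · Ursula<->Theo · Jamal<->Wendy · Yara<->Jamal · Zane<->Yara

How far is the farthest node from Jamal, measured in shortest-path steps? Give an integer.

Distances from Jamal: Eva:1, Ivy:1, Kofi:1, Liam:1, Sara:1, Theo:1, Ursula:1, Wendy:1, Yara:1, Zane:1.
The largest is 1 (to Yara, Ivy, Theo, Wendy, Eva, Liam, Kofi, Ursula, Sara, and Zane), so the eccentricity of Jamal is 1.

1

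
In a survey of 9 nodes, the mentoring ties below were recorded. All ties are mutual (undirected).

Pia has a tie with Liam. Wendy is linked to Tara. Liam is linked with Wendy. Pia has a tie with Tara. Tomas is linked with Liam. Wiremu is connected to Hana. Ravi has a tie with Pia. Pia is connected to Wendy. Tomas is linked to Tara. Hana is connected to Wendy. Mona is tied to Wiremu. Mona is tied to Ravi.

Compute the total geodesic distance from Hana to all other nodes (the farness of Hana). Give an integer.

Distances from Hana: Liam:2, Mona:2, Pia:2, Ravi:3, Tara:2, Tomas:3, Wendy:1, Wiremu:1.
Sum = 2 + 2 + 2 + 3 + 2 + 3 + 1 + 1 = 16.

16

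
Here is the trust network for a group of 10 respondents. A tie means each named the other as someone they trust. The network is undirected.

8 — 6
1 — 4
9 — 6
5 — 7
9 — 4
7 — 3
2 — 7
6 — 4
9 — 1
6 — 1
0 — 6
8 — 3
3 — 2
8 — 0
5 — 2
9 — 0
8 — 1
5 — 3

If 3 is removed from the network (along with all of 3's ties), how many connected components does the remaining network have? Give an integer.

2

Without 3, the remaining ties split the others into: {2, 5, 7}; {0, 1, 4, 6, 8, 9}.
That's 2 separate components.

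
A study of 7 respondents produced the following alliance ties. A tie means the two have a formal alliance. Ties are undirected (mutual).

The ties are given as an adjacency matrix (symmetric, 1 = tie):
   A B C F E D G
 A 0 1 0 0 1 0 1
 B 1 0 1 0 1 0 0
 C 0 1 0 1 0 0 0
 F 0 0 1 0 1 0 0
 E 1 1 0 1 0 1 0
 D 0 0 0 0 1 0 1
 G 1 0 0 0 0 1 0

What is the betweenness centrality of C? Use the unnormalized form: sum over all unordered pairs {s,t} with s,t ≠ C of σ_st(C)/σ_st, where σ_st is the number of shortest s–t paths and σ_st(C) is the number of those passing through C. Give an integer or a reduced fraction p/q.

Pairs whose geodesics pass through C — B–F: 1/2.
All other pairs contribute 0.
Summing the contributions gives betweenness(C) = 1/2.

1/2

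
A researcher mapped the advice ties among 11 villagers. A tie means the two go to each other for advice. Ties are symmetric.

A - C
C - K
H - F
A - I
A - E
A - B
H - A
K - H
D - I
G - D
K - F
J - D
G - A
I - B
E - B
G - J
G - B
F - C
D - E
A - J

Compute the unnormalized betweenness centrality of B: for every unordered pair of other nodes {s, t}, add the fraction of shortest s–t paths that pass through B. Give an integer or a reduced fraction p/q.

Pairs whose geodesics pass through B — G–I: 1/3; G–E: 1/3; I–E: 1/3.
All other pairs contribute 0.
Summing the contributions gives betweenness(B) = 1.

1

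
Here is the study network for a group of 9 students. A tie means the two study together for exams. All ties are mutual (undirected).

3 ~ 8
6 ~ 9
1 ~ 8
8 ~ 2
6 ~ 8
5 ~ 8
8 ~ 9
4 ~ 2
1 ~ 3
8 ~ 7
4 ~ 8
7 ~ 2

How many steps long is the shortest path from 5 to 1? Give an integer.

2

One shortest route is 5 – 8 – 1, which uses 2 edges, and 5 and 1 are not directly tied, so nothing shorter exists. So d(5,1) = 2.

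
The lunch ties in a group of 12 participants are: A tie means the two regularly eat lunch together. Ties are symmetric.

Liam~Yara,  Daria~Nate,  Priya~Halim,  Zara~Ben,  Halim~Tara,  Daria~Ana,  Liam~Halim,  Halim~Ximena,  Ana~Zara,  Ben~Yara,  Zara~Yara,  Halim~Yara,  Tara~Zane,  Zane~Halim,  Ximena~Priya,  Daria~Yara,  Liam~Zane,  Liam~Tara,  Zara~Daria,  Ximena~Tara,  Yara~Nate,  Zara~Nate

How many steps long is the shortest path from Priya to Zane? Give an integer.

2

One shortest route is Priya – Halim – Zane, which uses 2 edges, and Priya and Zane are not directly tied, so nothing shorter exists. So d(Priya,Zane) = 2.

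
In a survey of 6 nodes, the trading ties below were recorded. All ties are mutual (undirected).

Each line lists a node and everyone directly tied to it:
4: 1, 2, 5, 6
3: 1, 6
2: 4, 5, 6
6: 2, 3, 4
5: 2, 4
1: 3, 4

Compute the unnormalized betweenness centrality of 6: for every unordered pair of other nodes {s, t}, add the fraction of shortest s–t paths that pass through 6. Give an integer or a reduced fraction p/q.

13/6

Pairs whose geodesics pass through 6 — 2–3: 1; 5–3: 2/3; 4–3: 1/2.
All other pairs contribute 0.
Summing the contributions gives betweenness(6) = 13/6.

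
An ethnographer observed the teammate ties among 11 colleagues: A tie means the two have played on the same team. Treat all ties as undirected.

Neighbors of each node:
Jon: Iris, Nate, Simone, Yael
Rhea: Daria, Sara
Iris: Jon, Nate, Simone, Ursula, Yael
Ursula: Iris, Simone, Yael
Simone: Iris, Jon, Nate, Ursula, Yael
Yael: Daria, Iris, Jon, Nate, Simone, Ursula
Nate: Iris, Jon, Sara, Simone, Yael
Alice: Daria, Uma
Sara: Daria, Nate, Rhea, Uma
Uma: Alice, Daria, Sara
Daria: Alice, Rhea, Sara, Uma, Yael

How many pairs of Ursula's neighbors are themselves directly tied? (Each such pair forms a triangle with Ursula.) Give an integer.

Ursula's neighbors: Iris, Simone, and Yael.
Neighbor pairs that are themselves tied: Ursula–Iris–Simone; Ursula–Iris–Yael; Ursula–Simone–Yael. Each forms one triangle with Ursula, for 3 in total.

3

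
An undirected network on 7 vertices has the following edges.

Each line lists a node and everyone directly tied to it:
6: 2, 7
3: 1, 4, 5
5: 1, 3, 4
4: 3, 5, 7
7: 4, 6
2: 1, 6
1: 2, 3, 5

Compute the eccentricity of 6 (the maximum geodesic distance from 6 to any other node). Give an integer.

3

Distances from 6: 1:2, 2:1, 3:3, 4:2, 5:3, 7:1.
The largest is 3 (to 5 and 3), so the eccentricity of 6 is 3.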